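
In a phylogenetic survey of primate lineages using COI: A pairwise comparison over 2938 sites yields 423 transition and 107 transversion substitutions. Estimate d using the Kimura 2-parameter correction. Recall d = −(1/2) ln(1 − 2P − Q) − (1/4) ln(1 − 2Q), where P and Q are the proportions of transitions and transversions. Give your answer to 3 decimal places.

P = 423/2938 ≈ 0.143975 and Q = 107/2938 ≈ 0.036419.
Under the Kimura two-parameter model, d = −½ ln(1 − 2P − Q) − ¼ ln(1 − 2Q).
1 − 2P − Q = 0.675631, giving −½ ln(0.675631) = 0.196054.
1 − 2Q = 0.927162, giving −¼ ln(0.927162) = 0.018907.
d = 0.196054 + 0.018907 = 0.214961.

0.215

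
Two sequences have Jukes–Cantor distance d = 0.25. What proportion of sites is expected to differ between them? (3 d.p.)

0.213

p = (3/4)(1 − e^(−4d/3)) = 0.75 × (1 − e^(-0.333333)) = 0.75 × (1 − 0.716532) = 0.212601.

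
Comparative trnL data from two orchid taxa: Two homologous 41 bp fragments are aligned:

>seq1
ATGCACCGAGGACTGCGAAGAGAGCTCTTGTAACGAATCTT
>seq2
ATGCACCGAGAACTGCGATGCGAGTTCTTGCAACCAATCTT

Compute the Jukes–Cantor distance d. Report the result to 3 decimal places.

The sequences differ at 6 of 41 sites (11, 19, 21, 25, 31, 35), so p = 6/41 ≈ 0.146341.
d = −(3/4) ln(1 − 4p/3) = −0.75 ln(1 − 0.195121) = −0.75 ln(0.804879)
  = −0.75 × (-0.217063) = 0.162797 substitutions/site.

0.163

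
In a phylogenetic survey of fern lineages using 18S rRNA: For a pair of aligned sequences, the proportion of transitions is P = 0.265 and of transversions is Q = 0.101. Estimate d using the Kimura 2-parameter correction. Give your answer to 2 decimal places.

0.55

Under the Kimura two-parameter model, d = −½ ln(1 − 2P − Q) − ¼ ln(1 − 2Q).
1 − 2P − Q = 0.369, giving −½ ln(0.369) = 0.498479.
1 − 2Q = 0.798, giving −¼ ln(0.798) = 0.056412.
d = 0.498479 + 0.056412 = 0.554891.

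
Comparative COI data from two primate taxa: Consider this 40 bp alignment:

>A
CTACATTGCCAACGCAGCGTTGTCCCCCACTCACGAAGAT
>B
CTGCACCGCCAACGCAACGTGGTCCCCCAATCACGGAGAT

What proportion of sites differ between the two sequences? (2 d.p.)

The sequences differ at 7 of 40 positions (sites 3, 6, 7, 17, 21, 30, 36).
p = 7/40 = 0.175 ≈ 0.18 (to 2 d.p.).

0.18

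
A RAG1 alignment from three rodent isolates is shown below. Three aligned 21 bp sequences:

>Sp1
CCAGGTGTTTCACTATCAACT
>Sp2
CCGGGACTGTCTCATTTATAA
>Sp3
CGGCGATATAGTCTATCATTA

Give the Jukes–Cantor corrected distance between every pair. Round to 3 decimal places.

Sp1–Sp2: 11/21 sites differ → p ≈ 0.52381, d = −0.75 ln(1 − 0.698413) = 0.899023 ≈ 0.899.
Sp1–Sp3: 12/21 sites differ → p ≈ 0.571429, d = −0.75 ln(1 − 0.761905) = 1.076314 ≈ 1.076.
Sp2–Sp3: 11/21 sites differ → p ≈ 0.52381, d = −0.75 ln(1 − 0.698413) = 0.899023 ≈ 0.899.

d(Sp1,Sp2) = 0.899, d(Sp1,Sp3) = 1.076, d(Sp2,Sp3) = 0.899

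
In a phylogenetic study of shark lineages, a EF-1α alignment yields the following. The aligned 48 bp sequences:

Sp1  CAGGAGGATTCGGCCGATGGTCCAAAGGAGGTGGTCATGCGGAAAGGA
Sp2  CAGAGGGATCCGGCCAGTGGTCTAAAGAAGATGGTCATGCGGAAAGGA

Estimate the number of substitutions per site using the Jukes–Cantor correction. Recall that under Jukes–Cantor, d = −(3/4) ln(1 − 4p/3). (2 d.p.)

0.19

The sequences differ at 8 of 48 sites (4, 5, 10, 16, 17, 23, 28, 31), so p = 8/48 ≈ 0.166667.
d = −(3/4) ln(1 − 4p/3) = −0.75 ln(1 − 0.222223) = −0.75 ln(0.777777)
  = −0.75 × (-0.251315) = 0.188486 substitutions/site.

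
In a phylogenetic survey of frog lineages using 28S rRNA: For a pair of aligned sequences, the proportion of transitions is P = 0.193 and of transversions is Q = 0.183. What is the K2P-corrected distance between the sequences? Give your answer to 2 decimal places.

Under the Kimura two-parameter model, d = −½ ln(1 − 2P − Q) − ¼ ln(1 − 2Q).
1 − 2P − Q = 0.431, giving −½ ln(0.431) = 0.420824.
1 − 2Q = 0.634, giving −¼ ln(0.634) = 0.113927.
d = 0.420824 + 0.113927 = 0.534751.

0.53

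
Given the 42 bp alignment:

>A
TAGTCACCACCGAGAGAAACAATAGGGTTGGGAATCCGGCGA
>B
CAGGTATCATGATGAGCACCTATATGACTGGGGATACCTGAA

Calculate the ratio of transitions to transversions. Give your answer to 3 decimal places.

Transitions are A↔G and C↔T; transversions are all other mismatches.
Transitions: 9. Transversions: 11.
R = 9/11 = 0.818181… ≈ 0.818 (to 3 d.p.).

0.818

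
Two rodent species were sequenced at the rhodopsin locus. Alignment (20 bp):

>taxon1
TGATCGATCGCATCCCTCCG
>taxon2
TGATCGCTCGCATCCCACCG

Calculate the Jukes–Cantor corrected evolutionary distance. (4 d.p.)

The sequences differ at 2 of 20 sites (7, 17), so p = 2/20 = 0.1.
d = −(3/4) ln(1 − 4p/3) = −0.75 ln(1 − 0.133333) = −0.75 ln(0.866667)
  = −0.75 × (-0.143100) = 0.107325 substitutions/site.

0.1073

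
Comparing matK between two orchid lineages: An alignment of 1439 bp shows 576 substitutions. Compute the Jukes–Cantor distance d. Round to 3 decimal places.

p = 576/1439 ≈ 0.400278.
d = −(3/4) ln(1 − 4p/3) = −0.75 ln(1 − 0.533704) = −0.75 ln(0.466296)
  = −0.75 × (-0.762935) = 0.572201 substitutions/site.

0.572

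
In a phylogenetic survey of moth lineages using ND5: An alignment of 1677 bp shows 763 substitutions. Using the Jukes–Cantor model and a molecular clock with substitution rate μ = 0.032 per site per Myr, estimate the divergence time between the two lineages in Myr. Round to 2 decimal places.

10.93

p = 763/1677 ≈ 0.454979.
d = −(3/4) ln(1 − 4p/3) = −0.75 ln(1 − 0.606639) = −0.75 ln(0.393361)
  = −0.75 × (-0.933028) = 0.699771 substitutions/site.
Under a molecular clock d = 2μt, so t = d/(2μ) = 0.699771 / (2 × 0.032) = 10.93 Myr.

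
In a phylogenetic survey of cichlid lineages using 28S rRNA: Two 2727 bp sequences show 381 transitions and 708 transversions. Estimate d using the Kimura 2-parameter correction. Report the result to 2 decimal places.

0.57

P = 381/2727 ≈ 0.139714 and Q = 708/2727 ≈ 0.259626.
Under the Kimura two-parameter model, d = −½ ln(1 − 2P − Q) − ¼ ln(1 − 2Q).
1 − 2P − Q = 0.460946, giving −½ ln(0.460946) = 0.387237.
1 − 2Q = 0.480748, giving −¼ ln(0.480748) = 0.183103.
d = 0.387237 + 0.183103 = 0.570340.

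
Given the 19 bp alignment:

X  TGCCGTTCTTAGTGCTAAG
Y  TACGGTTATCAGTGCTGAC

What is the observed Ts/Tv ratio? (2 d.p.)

Transitions are A↔G and C↔T; transversions are all other mismatches.
Transitions: 3. Transversions: 3.
R = 3/3 = 1.00.

1.00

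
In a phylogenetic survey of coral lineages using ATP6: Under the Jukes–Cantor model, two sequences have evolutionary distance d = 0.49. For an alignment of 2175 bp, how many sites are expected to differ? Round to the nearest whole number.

782

Invert JC69: p = (3/4)(1 − e^(−4d/3)) = 0.75 × (1 − e^(-0.653333)) = 0.75 × (1 − 0.520309) = 0.359768.
Expected differing sites = pL ≈ 0.359768 × 2175 = 782.4954 ≈ 782.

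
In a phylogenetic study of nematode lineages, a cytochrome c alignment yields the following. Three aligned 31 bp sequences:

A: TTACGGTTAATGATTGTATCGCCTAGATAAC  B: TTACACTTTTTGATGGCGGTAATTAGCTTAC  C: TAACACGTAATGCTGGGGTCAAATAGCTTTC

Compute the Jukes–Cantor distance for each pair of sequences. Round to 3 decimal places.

d(A,B) = 0.691, d(A,C) = 0.691, d(B,C) = 0.422

A–B: 14/31 sites differ → p ≈ 0.451613, d = −0.75 ln(1 − 0.602151) = 0.691262 ≈ 0.691.
A–C: 14/31 sites differ → p ≈ 0.451613, d = −0.75 ln(1 − 0.602151) = 0.691262 ≈ 0.691.
B–C: 10/31 sites differ → p ≈ 0.322581, d = −0.75 ln(1 − 0.430108) = 0.421731 ≈ 0.422.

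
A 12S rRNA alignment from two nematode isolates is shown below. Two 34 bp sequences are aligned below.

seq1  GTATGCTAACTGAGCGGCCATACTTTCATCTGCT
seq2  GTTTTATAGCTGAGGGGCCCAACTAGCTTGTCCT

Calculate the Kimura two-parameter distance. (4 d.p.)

0.5013

Of 34 sites, 1 differences are transitions and 11 are transversions, so P = 1/34 ≈ 0.029412 and Q = 11/34 ≈ 0.323529.
Under the Kimura two-parameter model, d = −½ ln(1 − 2P − Q) − ¼ ln(1 − 2Q).
1 − 2P − Q = 0.617647, giving −½ ln(0.617647) = 0.240919.
1 − 2Q = 0.352942, giving −¼ ln(0.352942) = 0.260363.
d = 0.240919 + 0.260363 = 0.501282.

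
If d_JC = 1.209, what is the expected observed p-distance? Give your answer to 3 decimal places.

p = (3/4)(1 − e^(−4d/3)) = 0.75 × (1 − e^(-1.612)) = 0.75 × (1 − 0.199488) = 0.600384.

0.600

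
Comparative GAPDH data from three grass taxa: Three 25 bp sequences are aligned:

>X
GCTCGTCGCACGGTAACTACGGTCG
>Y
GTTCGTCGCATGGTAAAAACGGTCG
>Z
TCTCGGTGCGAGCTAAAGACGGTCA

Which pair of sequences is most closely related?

X–Y: 4/25 differ, p = 0.160, d = 0.180.
X–Z: 9/25 differ, p = 0.360, d = 0.490.
Y–Z: 9/25 differ, p = 0.360, d = 0.490.
The smallest distance is between X and Y.

X and Y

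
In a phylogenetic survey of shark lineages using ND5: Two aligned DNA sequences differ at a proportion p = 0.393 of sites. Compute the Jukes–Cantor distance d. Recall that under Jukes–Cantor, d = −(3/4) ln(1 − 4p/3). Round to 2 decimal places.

d = −(3/4) ln(1 − 4p/3) = −0.75 ln(1 − 0.524) = −0.75 ln(0.476)
  = −0.75 × (-0.742337) = 0.556753 substitutions/site.

0.56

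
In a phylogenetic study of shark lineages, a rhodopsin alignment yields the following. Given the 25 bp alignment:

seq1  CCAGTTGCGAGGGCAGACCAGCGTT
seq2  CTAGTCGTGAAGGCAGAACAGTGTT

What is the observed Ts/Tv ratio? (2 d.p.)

5.00

Transitions are A↔G and C↔T; transversions are all other mismatches.
Transitions: 5. Transversions: 1.
R = 5/1 = 5.00.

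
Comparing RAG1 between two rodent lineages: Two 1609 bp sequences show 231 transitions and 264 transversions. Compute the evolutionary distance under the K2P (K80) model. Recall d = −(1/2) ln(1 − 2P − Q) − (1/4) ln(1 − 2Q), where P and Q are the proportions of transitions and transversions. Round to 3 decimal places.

P = 231/1609 ≈ 0.143567 and Q = 264/1609 ≈ 0.164077.
Under the Kimura two-parameter model, d = −½ ln(1 − 2P − Q) − ¼ ln(1 − 2Q).
1 − 2P − Q = 0.548789, giving −½ ln(0.548789) = 0.300021.
1 − 2Q = 0.671846, giving −¼ ln(0.671846) = 0.099432.
d = 0.300021 + 0.099432 = 0.399453.

0.399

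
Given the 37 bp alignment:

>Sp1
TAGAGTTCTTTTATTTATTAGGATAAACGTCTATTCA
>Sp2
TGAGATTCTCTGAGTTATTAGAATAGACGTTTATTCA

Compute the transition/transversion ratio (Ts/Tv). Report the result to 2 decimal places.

4.00

Transitions are A↔G and C↔T; transversions are all other mismatches.
Transitions: 8. Transversions: 2.
R = 8/2 = 4.00.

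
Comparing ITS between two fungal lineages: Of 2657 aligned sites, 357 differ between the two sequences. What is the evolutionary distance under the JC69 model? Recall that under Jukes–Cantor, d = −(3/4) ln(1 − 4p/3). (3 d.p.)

0.148

p = 357/2657 ≈ 0.134362.
d = −(3/4) ln(1 − 4p/3) = −0.75 ln(1 − 0.179149) = −0.75 ln(0.820851)
  = −0.75 × (-0.197414) = 0.148061 substitutions/site.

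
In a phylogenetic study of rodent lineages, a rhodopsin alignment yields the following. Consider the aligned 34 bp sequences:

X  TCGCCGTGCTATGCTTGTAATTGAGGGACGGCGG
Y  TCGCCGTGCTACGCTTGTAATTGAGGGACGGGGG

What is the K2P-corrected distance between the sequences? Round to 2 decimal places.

0.06

Of 34 sites, 1 differences are transitions and 1 are transversions, so P = 1/34 ≈ 0.029412 and Q = 1/34 ≈ 0.029412.
Under the Kimura two-parameter model, d = −½ ln(1 − 2P − Q) − ¼ ln(1 − 2Q).
1 − 2P − Q = 0.911764, giving −½ ln(0.911764) = 0.046187.
1 − 2Q = 0.941176, giving −¼ ln(0.941176) = 0.015156.
d = 0.046187 + 0.015156 = 0.061343.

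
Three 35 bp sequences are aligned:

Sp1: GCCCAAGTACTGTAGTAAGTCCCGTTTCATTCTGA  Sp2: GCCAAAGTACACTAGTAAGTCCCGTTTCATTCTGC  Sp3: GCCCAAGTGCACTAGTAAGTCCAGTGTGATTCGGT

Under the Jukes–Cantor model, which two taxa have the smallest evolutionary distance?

Sp1 and Sp2

Sp1–Sp2: 4/35 differ, p = 0.114, d = 0.124.
Sp1–Sp3: 8/35 differ, p = 0.229, d = 0.273.
Sp2–Sp3: 7/35 differ, p = 0.200, d = 0.233.
The smallest distance is between Sp1 and Sp2.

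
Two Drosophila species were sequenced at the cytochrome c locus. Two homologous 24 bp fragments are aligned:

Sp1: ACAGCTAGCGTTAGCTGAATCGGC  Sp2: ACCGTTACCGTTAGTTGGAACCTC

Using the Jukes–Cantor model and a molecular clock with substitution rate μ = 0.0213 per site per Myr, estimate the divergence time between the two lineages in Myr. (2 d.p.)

The sequences differ at 8 of 24 sites (3, 5, 8, 15, 18, 20, 22, 23), so p = 8/24 ≈ 0.333333.
d = −(3/4) ln(1 − 4p/3) = −0.75 ln(1 − 0.444444) = −0.75 ln(0.555556)
  = −0.75 × (-0.587786) = 0.440840 substitutions/site.
Under a molecular clock d = 2μt, so t = d/(2μ) = 0.440840 / (2 × 0.0213) = 10.35 Myr.

10.35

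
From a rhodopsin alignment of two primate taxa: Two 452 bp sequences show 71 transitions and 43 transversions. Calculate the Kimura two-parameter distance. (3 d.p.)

0.316

P = 71/452 ≈ 0.15708 and Q = 43/452 ≈ 0.095133.
Under the Kimura two-parameter model, d = −½ ln(1 − 2P − Q) − ¼ ln(1 − 2Q).
1 − 2P − Q = 0.590707, giving −½ ln(0.590707) = 0.263218.
1 − 2Q = 0.809734, giving −¼ ln(0.809734) = 0.052762.
d = 0.263218 + 0.052762 = 0.315980.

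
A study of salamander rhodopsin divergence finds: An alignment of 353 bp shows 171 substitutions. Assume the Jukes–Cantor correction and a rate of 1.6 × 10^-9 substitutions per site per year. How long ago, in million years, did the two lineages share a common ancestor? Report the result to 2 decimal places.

243.32

p = 171/353 ≈ 0.484419.
d = −(3/4) ln(1 − 4p/3) = −0.75 ln(1 − 0.645892) = −0.75 ln(0.354108)
  = −0.75 × (-1.038153) = 0.778615 substitutions/site.
Under a molecular clock d = 2μt, so t = d/(2μ) = 0.778615 / (2 × 1.6 × 10^-9) = 243.32 million years.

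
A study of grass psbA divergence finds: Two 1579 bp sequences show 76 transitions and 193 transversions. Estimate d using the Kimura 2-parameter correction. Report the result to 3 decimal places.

P = 76/1579 ≈ 0.048132 and Q = 193/1579 ≈ 0.122229.
Under the Kimura two-parameter model, d = −½ ln(1 − 2P − Q) − ¼ ln(1 − 2Q).
1 − 2P − Q = 0.781507, giving −½ ln(0.781507) = 0.123266.
1 − 2Q = 0.755542, giving −¼ ln(0.755542) = 0.070080.
d = 0.123266 + 0.070080 = 0.193346.

0.193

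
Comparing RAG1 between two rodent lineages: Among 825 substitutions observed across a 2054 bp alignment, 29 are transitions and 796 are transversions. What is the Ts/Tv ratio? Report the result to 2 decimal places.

R = 29/796 = 0.036432… ≈ 0.04 (to 2 d.p.).

0.04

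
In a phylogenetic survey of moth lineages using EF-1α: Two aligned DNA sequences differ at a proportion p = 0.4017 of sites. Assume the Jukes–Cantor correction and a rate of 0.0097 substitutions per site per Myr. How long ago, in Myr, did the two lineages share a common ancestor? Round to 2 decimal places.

29.65

d = −(3/4) ln(1 − 4p/3) = −0.75 ln(1 − 0.5356) = −0.75 ln(0.4644)
  = −0.75 × (-0.767009) = 0.575257 substitutions/site.
Under a molecular clock d = 2μt, so t = d/(2μ) = 0.575257 / (2 × 0.0097) = 29.65 Myr.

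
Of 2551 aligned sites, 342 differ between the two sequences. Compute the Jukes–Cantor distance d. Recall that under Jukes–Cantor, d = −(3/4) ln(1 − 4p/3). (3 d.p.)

p = 342/2551 ≈ 0.134065.
d = −(3/4) ln(1 − 4p/3) = −0.75 ln(1 − 0.178753) = −0.75 ln(0.821247)
  = −0.75 × (-0.196931) = 0.147698 substitutions/site.

0.148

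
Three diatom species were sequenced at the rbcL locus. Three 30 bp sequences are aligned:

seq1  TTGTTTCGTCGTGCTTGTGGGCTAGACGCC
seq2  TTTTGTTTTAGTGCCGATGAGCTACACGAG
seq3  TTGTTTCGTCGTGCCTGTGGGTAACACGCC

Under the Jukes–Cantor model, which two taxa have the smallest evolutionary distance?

seq1 and seq3

seq1–seq2: 12/30 differ, p = 0.400, d = 0.572.
seq1–seq3: 4/30 differ, p = 0.133, d = 0.147.
seq2–seq3: 12/30 differ, p = 0.400, d = 0.572.
The smallest distance is between seq1 and seq3.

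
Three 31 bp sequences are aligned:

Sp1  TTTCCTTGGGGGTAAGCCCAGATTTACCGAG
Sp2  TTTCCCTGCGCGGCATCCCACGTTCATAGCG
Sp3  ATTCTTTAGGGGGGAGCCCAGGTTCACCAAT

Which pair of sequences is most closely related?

Sp1 and Sp3

Sp1–Sp2: 12/31 differ, p = 0.387, d = 0.544.
Sp1–Sp3: 9/31 differ, p = 0.290, d = 0.367.
Sp2–Sp3: 14/31 differ, p = 0.452, d = 0.691.
The smallest distance is between Sp1 and Sp3.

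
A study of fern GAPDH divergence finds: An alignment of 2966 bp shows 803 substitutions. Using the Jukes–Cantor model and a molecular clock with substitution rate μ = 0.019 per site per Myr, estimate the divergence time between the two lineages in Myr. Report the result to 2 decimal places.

p = 803/2966 ≈ 0.270735.
d = −(3/4) ln(1 − 4p/3) = −0.75 ln(1 − 0.36098) = −0.75 ln(0.63902)
  = −0.75 × (-0.447820) = 0.335865 substitutions/site.
Under a molecular clock d = 2μt, so t = d/(2μ) = 0.335865 / (2 × 0.019) = 8.84 Myr.

8.84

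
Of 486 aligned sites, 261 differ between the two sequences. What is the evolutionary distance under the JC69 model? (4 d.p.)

0.9442

p = 261/486 ≈ 0.537037.
d = −(3/4) ln(1 − 4p/3) = −0.75 ln(1 − 0.716049) = −0.75 ln(0.283951)
  = −0.75 × (-1.258954) = 0.944216 substitutions/site.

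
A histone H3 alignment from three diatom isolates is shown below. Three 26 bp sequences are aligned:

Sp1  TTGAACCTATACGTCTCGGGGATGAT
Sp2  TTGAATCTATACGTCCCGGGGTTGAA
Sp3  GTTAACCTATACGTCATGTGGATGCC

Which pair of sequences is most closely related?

Sp1–Sp2: 4/26 differ, p = 0.154, d = 0.172.
Sp1–Sp3: 7/26 differ, p = 0.269, d = 0.334.
Sp2–Sp3: 9/26 differ, p = 0.346, d = 0.464.
The smallest distance is between Sp1 and Sp2.

Sp1 and Sp2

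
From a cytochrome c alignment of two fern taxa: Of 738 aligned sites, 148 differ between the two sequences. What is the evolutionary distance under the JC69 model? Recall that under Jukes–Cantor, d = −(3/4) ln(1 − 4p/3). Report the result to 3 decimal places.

0.233

p = 148/738 ≈ 0.200542.
d = −(3/4) ln(1 − 4p/3) = −0.75 ln(1 − 0.267389) = −0.75 ln(0.732611)
  = −0.75 × (-0.311140) = 0.233355 substitutions/site.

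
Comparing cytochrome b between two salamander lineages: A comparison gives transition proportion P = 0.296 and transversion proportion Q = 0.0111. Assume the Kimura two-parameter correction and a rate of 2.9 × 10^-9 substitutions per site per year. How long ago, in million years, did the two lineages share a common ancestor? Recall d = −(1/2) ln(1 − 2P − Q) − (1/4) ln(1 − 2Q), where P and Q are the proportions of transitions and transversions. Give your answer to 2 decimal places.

Under the Kimura two-parameter model, d = −½ ln(1 − 2P − Q) − ¼ ln(1 − 2Q).
1 − 2P − Q = 0.3969, giving −½ ln(0.3969) = 0.462035.
1 − 2Q = 0.9778, giving −¼ ln(0.9778) = 0.005613.
d = 0.462035 + 0.005613 = 0.467648.
Under a molecular clock d = 2μt, so t = d/(2μ) = 0.467648 / (2 × 2.9 × 10^-9) = 80.63 million years.

80.63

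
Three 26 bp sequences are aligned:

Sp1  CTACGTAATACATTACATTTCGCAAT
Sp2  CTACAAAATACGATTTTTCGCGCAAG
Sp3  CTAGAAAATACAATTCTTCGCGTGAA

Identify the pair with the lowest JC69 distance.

Sp2 and Sp3

Sp1–Sp2: 10/26 differ, p = 0.385, d = 0.539.
Sp1–Sp3: 11/26 differ, p = 0.423, d = 0.623.
Sp2–Sp3: 6/26 differ, p = 0.231, d = 0.276.
The smallest distance is between Sp2 and Sp3.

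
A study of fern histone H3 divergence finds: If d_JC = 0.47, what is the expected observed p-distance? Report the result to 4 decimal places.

p = (3/4)(1 − e^(−4d/3)) = 0.75 × (1 − e^(-0.626667)) = 0.75 × (1 − 0.534370) = 0.349223.

0.3492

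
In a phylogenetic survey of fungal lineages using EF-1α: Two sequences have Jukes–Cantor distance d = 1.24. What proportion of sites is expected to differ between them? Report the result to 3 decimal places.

0.606

p = (3/4)(1 − e^(−4d/3)) = 0.75 × (1 − e^(-1.653333)) = 0.75 × (1 − 0.191411) = 0.606442.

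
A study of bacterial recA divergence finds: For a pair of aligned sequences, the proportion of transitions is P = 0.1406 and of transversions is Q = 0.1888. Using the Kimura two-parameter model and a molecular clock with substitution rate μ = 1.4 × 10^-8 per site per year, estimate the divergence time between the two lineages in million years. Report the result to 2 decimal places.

15.57

Under the Kimura two-parameter model, d = −½ ln(1 − 2P − Q) − ¼ ln(1 − 2Q).
1 − 2P − Q = 0.53, giving −½ ln(0.53) = 0.317439.
1 − 2Q = 0.6224, giving −¼ ln(0.6224) = 0.118543.
d = 0.317439 + 0.118543 = 0.435982.
Under a molecular clock d = 2μt, so t = d/(2μ) = 0.435982 / (2 × 1.4 × 10^-8) = 15.57 million years.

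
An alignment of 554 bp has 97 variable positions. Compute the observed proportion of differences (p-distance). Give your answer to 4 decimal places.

p = 97/554 = 0.175090… ≈ 0.1751 (to 4 d.p.).

0.1751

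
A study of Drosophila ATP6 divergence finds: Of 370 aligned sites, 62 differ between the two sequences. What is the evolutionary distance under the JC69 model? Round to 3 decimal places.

0.190

p = 62/370 ≈ 0.167568.
d = −(3/4) ln(1 − 4p/3) = −0.75 ln(1 − 0.223424) = −0.75 ln(0.776576)
  = −0.75 × (-0.252861) = 0.189646 substitutions/site.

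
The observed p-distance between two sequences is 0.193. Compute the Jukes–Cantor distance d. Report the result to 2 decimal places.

0.22

d = −(3/4) ln(1 − 4p/3) = −0.75 ln(1 − 0.257333) = −0.75 ln(0.742667)
  = −0.75 × (-0.297508) = 0.223131 substitutions/site.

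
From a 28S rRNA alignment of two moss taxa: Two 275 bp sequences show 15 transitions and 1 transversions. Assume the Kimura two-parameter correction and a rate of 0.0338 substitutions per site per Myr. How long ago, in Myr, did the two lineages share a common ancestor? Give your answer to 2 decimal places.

P = 15/275 ≈ 0.054545 and Q = 1/275 ≈ 0.003636.
Under the Kimura two-parameter model, d = −½ ln(1 − 2P − Q) − ¼ ln(1 − 2Q).
1 − 2P − Q = 0.887274, giving −½ ln(0.887274) = 0.059801.
1 − 2Q = 0.992728, giving −¼ ln(0.992728) = 0.001825.
d = 0.059801 + 0.001825 = 0.061626.
Under a molecular clock d = 2μt, so t = d/(2μ) = 0.061626 / (2 × 0.0338) = 0.91 Myr.

0.91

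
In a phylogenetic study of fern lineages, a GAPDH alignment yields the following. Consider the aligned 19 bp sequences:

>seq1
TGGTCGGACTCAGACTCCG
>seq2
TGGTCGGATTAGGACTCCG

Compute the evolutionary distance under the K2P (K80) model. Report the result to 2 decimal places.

0.18

Of 19 sites, 2 differences are transitions and 1 are transversions, so P = 2/19 ≈ 0.105263 and Q = 1/19 ≈ 0.052632.
Under the Kimura two-parameter model, d = −½ ln(1 − 2P − Q) − ¼ ln(1 − 2Q).
1 − 2P − Q = 0.736842, giving −½ ln(0.736842) = 0.152691.
1 − 2Q = 0.894736, giving −¼ ln(0.894736) = 0.027807.
d = 0.152691 + 0.027807 = 0.180498.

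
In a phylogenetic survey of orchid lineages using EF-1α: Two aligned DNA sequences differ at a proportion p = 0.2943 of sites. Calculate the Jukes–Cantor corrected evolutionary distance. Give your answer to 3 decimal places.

d = −(3/4) ln(1 − 4p/3) = −0.75 ln(1 − 0.3924) = −0.75 ln(0.6076)
  = −0.75 × (-0.498239) = 0.373679 substitutions/site.

0.374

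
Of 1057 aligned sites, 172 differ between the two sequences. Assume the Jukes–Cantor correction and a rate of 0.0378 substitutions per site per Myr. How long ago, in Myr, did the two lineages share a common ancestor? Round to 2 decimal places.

2.43

p = 172/1057 ≈ 0.162725.
d = −(3/4) ln(1 − 4p/3) = −0.75 ln(1 − 0.216967) = −0.75 ln(0.783033)
  = −0.75 × (-0.244580) = 0.183435 substitutions/site.
Under a molecular clock d = 2μt, so t = d/(2μ) = 0.183435 / (2 × 0.0378) = 2.43 Myr.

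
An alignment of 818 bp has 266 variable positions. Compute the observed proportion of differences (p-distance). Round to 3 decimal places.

0.325

p = 266/818 = 0.325183… ≈ 0.325 (to 3 d.p.).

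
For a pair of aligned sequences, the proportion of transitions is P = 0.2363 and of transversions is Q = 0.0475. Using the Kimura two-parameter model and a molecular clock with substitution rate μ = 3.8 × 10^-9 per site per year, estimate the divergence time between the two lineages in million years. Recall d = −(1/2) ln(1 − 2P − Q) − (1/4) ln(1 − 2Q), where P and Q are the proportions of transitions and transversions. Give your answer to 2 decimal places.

Under the Kimura two-parameter model, d = −½ ln(1 − 2P − Q) − ¼ ln(1 − 2Q).
1 − 2P − Q = 0.4799, giving −½ ln(0.4799) = 0.367089.
1 − 2Q = 0.905, giving −¼ ln(0.905) = 0.024955.
d = 0.367089 + 0.024955 = 0.392044.
Under a molecular clock d = 2μt, so t = d/(2μ) = 0.392044 / (2 × 3.8 × 10^-9) = 51.58 million years.

51.58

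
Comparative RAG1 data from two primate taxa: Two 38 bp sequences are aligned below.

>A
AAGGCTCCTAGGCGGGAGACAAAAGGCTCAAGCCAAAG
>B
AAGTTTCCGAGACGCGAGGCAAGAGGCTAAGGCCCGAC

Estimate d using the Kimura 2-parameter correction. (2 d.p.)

0.42

Of 38 sites, 6 differences are transitions and 6 are transversions, so P = 6/38 ≈ 0.157895 and Q = 6/38 ≈ 0.157895.
Under the Kimura two-parameter model, d = −½ ln(1 − 2P − Q) − ¼ ln(1 − 2Q).
1 − 2P − Q = 0.526315, giving −½ ln(0.526315) = 0.320928.
1 − 2Q = 0.68421, giving −¼ ln(0.68421) = 0.094873.
d = 0.320928 + 0.094873 = 0.415801.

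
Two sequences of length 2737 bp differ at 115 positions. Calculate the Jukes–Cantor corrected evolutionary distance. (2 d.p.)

0.04

p = 115/2737 ≈ 0.042017.
d = −(3/4) ln(1 − 4p/3) = −0.75 ln(1 − 0.056023) = −0.75 ln(0.943977)
  = −0.75 × (-0.057653) = 0.043240 substitutions/site.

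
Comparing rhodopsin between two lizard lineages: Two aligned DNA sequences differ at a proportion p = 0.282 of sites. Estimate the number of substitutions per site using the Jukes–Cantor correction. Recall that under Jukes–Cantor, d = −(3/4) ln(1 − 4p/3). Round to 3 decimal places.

d = −(3/4) ln(1 − 4p/3) = −0.75 ln(1 − 0.376) = −0.75 ln(0.624)
  = −0.75 × (-0.471605) = 0.353704 substitutions/site.

0.354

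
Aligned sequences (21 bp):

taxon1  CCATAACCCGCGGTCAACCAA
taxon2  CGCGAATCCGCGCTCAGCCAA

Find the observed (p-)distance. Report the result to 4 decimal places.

The sequences differ at 6 of 21 positions (sites 2, 3, 4, 7, 13, 17).
p = 6/21 = 0.285714… ≈ 0.2857 (to 4 d.p.).

0.2857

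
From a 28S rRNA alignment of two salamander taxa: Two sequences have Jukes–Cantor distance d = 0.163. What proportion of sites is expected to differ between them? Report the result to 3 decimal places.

p = (3/4)(1 − e^(−4d/3)) = 0.75 × (1 − e^(-0.217333)) = 0.75 × (1 − 0.804662) = 0.146504.

0.147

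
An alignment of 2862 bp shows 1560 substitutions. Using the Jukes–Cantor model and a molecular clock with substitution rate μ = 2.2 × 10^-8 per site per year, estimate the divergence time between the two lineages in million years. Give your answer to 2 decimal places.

22.12

p = 1560/2862 ≈ 0.545073.
d = −(3/4) ln(1 − 4p/3) = −0.75 ln(1 − 0.726764) = −0.75 ln(0.273236)
  = −0.75 × (-1.297419) = 0.973064 substitutions/site.
Under a molecular clock d = 2μt, so t = d/(2μ) = 0.973064 / (2 × 2.2 × 10^-8) = 22.12 million years.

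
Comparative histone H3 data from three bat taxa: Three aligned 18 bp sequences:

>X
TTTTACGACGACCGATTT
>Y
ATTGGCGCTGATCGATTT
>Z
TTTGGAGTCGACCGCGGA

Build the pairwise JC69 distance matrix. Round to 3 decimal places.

d(X,Y) = 0.441, d(X,Z) = 0.673, d(Y,Z) = 0.824

X–Y: 6/18 sites differ → p ≈ 0.333333, d = −0.75 ln(1 − 0.444444) = 0.440839 ≈ 0.441.
X–Z: 8/18 sites differ → p ≈ 0.444444, d = −0.75 ln(1 − 0.592592) = 0.673455 ≈ 0.673.
Y–Z: 9/18 sites differ → p = 0.5, d = −0.75 ln(1 − 0.666667) = 0.823960 ≈ 0.824.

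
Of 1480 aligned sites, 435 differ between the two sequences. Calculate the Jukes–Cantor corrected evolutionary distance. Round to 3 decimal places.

p = 435/1480 ≈ 0.293919.
d = −(3/4) ln(1 − 4p/3) = −0.75 ln(1 − 0.391892) = −0.75 ln(0.608108)
  = −0.75 × (-0.497403) = 0.373052 substitutions/site.

0.373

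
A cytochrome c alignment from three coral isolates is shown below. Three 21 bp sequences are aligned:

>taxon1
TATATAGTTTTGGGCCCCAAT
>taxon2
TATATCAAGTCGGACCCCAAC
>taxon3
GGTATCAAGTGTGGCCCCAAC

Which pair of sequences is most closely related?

taxon2 and taxon3

taxon1–taxon2: 7/21 differ, p = 0.333, d = 0.441.
taxon1–taxon3: 9/21 differ, p = 0.429, d = 0.635.
taxon2–taxon3: 5/21 differ, p = 0.238, d = 0.286.
The smallest distance is between taxon2 and taxon3.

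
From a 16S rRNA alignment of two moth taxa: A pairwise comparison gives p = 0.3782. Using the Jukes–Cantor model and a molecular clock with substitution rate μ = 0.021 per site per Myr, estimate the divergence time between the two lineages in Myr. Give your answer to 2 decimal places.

12.53

d = −(3/4) ln(1 − 4p/3) = −0.75 ln(1 − 0.504267) = −0.75 ln(0.495733)
  = −0.75 × (-0.701718) = 0.526289 substitutions/site.
Under a molecular clock d = 2μt, so t = d/(2μ) = 0.526289 / (2 × 0.021) = 12.53 Myr.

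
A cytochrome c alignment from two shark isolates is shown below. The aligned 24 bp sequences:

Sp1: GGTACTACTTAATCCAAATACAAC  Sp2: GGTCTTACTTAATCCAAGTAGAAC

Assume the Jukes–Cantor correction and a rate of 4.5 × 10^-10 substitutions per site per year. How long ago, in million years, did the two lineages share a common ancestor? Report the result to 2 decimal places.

The sequences differ at 4 of 24 sites (4, 5, 18, 21), so p = 4/24 ≈ 0.166667.
d = −(3/4) ln(1 − 4p/3) = −0.75 ln(1 − 0.222223) = −0.75 ln(0.777777)
  = −0.75 × (-0.251315) = 0.188486 substitutions/site.
Under a molecular clock d = 2μt, so t = d/(2μ) = 0.188486 / (2 × 4.5 × 10^-10) = 209.43 million years.

209.43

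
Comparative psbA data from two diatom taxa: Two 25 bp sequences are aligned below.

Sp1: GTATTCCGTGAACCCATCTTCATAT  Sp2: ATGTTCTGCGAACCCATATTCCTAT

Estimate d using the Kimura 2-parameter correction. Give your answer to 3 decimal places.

0.299

Of 25 sites, 4 differences are transitions and 2 are transversions, so P = 4/25 = 0.16 and Q = 2/25 = 0.08.
Under the Kimura two-parameter model, d = −½ ln(1 − 2P − Q) − ¼ ln(1 − 2Q).
1 − 2P − Q = 0.6, giving −½ ln(0.6) = 0.255413.
1 − 2Q = 0.84, giving −¼ ln(0.84) = 0.043588.
d = 0.255413 + 0.043588 = 0.299001.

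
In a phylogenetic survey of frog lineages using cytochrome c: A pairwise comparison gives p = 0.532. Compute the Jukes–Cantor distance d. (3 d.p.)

d = −(3/4) ln(1 − 4p/3) = −0.75 ln(1 − 0.709333) = −0.75 ln(0.290667)
  = −0.75 × (-1.235577) = 0.926683 substitutions/site.

0.927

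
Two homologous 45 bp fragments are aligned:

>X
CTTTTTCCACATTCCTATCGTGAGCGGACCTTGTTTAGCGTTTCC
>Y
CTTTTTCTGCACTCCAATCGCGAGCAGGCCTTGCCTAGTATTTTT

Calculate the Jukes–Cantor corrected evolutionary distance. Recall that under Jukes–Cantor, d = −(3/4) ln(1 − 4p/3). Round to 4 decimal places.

The sequences differ at 13 of 45 sites, so p = 13/45 ≈ 0.288889.
d = −(3/4) ln(1 − 4p/3) = −0.75 ln(1 − 0.385185) = −0.75 ln(0.614815)
  = −0.75 × (-0.486434) = 0.364826 substitutions/site.

0.3648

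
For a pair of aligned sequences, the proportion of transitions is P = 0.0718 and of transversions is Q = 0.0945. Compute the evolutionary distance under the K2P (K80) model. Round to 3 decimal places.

Under the Kimura two-parameter model, d = −½ ln(1 − 2P − Q) − ¼ ln(1 − 2Q).
1 − 2P − Q = 0.7619, giving −½ ln(0.7619) = 0.135970.
1 − 2Q = 0.811, giving −¼ ln(0.811) = 0.052372.
d = 0.135970 + 0.052372 = 0.188342.

0.188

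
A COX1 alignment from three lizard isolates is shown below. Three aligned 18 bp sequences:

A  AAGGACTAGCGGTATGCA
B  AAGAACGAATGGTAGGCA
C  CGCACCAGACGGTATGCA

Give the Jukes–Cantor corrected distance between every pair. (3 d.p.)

d(A,B) = 0.347, d(A,C) = 0.673, d(B,C) = 0.673

A–B: 5/18 sites differ → p ≈ 0.277778, d = −0.75 ln(1 − 0.370371) = 0.346968 ≈ 0.347.
A–C: 8/18 sites differ → p ≈ 0.444444, d = −0.75 ln(1 − 0.592592) = 0.673455 ≈ 0.673.
B–C: 8/18 sites differ → p ≈ 0.444444, d = −0.75 ln(1 − 0.592592) = 0.673455 ≈ 0.673.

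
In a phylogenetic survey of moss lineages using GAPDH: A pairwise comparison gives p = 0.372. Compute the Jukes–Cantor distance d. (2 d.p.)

d = −(3/4) ln(1 − 4p/3) = −0.75 ln(1 − 0.496) = −0.75 ln(0.504)
  = −0.75 × (-0.685179) = 0.513884 substitutions/site.

0.51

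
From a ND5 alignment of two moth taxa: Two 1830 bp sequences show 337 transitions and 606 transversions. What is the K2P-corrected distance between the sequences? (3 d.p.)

P = 337/1830 ≈ 0.184153 and Q = 606/1830 ≈ 0.331148.
Under the Kimura two-parameter model, d = −½ ln(1 − 2P − Q) − ¼ ln(1 − 2Q).
1 − 2P − Q = 0.300546, giving −½ ln(0.300546) = 0.601077.
1 − 2Q = 0.337704, giving −¼ ln(0.337704) = 0.271396.
d = 0.601077 + 0.271396 = 0.872473.

0.872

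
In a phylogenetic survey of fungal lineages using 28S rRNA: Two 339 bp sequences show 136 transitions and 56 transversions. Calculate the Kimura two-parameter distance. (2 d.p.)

1.81

P = 136/339 ≈ 0.40118 and Q = 56/339 ≈ 0.165192.
Under the Kimura two-parameter model, d = −½ ln(1 − 2P − Q) − ¼ ln(1 − 2Q).
1 − 2P − Q = 0.032448, giving −½ ln(0.032448) = 1.714058.
1 − 2Q = 0.669616, giving −¼ ln(0.669616) = 0.100263.
d = 1.714058 + 0.100263 = 1.814321.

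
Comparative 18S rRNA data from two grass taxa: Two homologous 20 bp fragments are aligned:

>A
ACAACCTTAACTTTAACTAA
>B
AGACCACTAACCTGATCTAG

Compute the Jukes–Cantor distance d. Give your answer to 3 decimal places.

The sequences differ at 8 of 20 sites (2, 4, 6, 7, 12, 14, 16, 20), so p = 8/20 = 0.4.
d = −(3/4) ln(1 − 4p/3) = −0.75 ln(1 − 0.533333) = −0.75 ln(0.466667)
  = −0.75 × (-0.762139) = 0.571604 substitutions/site.

0.572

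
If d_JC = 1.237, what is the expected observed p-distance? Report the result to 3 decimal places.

0.606

p = (3/4)(1 − e^(−4d/3)) = 0.75 × (1 − e^(-1.649333)) = 0.75 × (1 − 0.192178) = 0.605867.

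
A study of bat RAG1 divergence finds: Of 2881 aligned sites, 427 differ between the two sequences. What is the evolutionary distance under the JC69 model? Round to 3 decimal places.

p = 427/2881 ≈ 0.148212.
d = −(3/4) ln(1 − 4p/3) = −0.75 ln(1 − 0.197616) = −0.75 ln(0.802384)
  = −0.75 × (-0.220168) = 0.165126 substitutions/site.

0.165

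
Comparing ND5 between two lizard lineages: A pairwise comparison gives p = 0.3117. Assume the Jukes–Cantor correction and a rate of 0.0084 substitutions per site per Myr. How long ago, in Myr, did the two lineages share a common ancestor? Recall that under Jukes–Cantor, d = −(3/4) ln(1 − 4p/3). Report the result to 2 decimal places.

d = −(3/4) ln(1 − 4p/3) = −0.75 ln(1 − 0.4156) = −0.75 ln(0.5844)
  = −0.75 × (-0.537170) = 0.402878 substitutions/site.
Under a molecular clock d = 2μt, so t = d/(2μ) = 0.402878 / (2 × 0.0084) = 23.98 Myr.

23.98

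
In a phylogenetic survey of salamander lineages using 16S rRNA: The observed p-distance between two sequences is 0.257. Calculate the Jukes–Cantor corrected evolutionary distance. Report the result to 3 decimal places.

0.315

d = −(3/4) ln(1 − 4p/3) = −0.75 ln(1 − 0.342667) = −0.75 ln(0.657333)
  = −0.75 × (-0.419565) = 0.314674 substitutions/site.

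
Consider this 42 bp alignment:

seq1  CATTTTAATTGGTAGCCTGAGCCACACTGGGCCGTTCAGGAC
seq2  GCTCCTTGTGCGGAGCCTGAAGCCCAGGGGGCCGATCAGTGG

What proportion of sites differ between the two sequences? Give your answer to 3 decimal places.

The sequences differ at 18 of 42 positions.
p = 18/42 = 0.428571… ≈ 0.429 (to 3 d.p.).

0.429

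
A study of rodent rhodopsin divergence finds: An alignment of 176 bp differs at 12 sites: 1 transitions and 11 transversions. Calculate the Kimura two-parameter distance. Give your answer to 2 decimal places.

P = 1/176 ≈ 0.005682 and Q = 11/176 = 0.0625.
Under the Kimura two-parameter model, d = −½ ln(1 − 2P − Q) − ¼ ln(1 − 2Q).
1 − 2P − Q = 0.926136, giving −½ ln(0.926136) = 0.038367.
1 − 2Q = 0.875, giving −¼ ln(0.875) = 0.033383.
d = 0.038367 + 0.033383 = 0.071750.

0.07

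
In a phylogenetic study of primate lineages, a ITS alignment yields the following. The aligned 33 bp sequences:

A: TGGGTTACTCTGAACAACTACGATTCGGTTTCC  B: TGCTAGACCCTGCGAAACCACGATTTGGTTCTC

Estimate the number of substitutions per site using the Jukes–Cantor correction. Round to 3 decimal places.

The sequences differ at 12 of 33 sites, so p = 12/33 ≈ 0.363636.
d = −(3/4) ln(1 − 4p/3) = −0.75 ln(1 − 0.484848) = −0.75 ln(0.515152)
  = −0.75 × (-0.663293) = 0.497470 substitutions/site.

0.497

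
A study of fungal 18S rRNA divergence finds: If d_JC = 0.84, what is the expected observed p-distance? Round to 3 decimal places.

0.505

p = (3/4)(1 − e^(−4d/3)) = 0.75 × (1 − e^(-1.12)) = 0.75 × (1 − 0.326280) = 0.505290.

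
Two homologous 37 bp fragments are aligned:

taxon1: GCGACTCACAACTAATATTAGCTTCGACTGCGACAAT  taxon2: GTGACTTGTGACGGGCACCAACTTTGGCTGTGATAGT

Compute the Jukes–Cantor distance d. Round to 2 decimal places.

The sequences differ at 17 of 37 sites, so p = 17/37 ≈ 0.459459.
d = −(3/4) ln(1 − 4p/3) = −0.75 ln(1 − 0.612612) = −0.75 ln(0.387388)
  = −0.75 × (-0.948329) = 0.711247 substitutions/site.

0.71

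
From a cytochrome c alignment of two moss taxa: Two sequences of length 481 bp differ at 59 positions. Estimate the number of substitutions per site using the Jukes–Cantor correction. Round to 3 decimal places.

p = 59/481 ≈ 0.122661.
d = −(3/4) ln(1 − 4p/3) = −0.75 ln(1 − 0.163548) = −0.75 ln(0.836452)
  = −0.75 × (-0.178586) = 0.133940 substitutions/site.

0.134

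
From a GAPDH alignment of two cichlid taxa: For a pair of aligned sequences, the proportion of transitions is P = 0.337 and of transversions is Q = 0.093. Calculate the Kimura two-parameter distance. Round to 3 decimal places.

0.780

Under the Kimura two-parameter model, d = −½ ln(1 − 2P − Q) − ¼ ln(1 − 2Q).
1 − 2P − Q = 0.233, giving −½ ln(0.233) = 0.728358.
1 − 2Q = 0.814, giving −¼ ln(0.814) = 0.051449.
d = 0.728358 + 0.051449 = 0.779807.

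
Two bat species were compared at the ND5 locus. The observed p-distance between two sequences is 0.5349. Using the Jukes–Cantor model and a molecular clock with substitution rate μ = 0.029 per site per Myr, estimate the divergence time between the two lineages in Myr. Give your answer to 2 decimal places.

d = −(3/4) ln(1 − 4p/3) = −0.75 ln(1 − 0.7132) = −0.75 ln(0.2868)
  = −0.75 × (-1.248970) = 0.936728 substitutions/site.
Under a molecular clock d = 2μt, so t = d/(2μ) = 0.936728 / (2 × 0.029) = 16.15 Myr.

16.15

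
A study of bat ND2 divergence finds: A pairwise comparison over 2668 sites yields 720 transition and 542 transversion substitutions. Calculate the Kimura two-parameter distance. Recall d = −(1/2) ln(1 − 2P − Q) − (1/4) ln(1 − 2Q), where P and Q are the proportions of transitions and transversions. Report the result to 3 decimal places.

0.809

P = 720/2668 ≈ 0.269865 and Q = 542/2668 ≈ 0.203148.
Under the Kimura two-parameter model, d = −½ ln(1 − 2P − Q) − ¼ ln(1 − 2Q).
1 − 2P − Q = 0.257122, giving −½ ln(0.257122) = 0.679102.
1 − 2Q = 0.593704, giving −¼ ln(0.593704) = 0.130344.
d = 0.679102 + 0.130344 = 0.809446.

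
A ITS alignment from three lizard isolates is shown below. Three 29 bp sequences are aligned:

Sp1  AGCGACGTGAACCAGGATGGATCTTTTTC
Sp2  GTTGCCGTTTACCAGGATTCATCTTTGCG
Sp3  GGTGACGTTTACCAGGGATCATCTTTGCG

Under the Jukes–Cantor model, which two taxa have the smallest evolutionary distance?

Sp1–Sp2: 11/29 differ, p = 0.379, d = 0.529.
Sp1–Sp3: 11/29 differ, p = 0.379, d = 0.529.
Sp2–Sp3: 4/29 differ, p = 0.138, d = 0.152.
The smallest distance is between Sp2 and Sp3.

Sp2 and Sp3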